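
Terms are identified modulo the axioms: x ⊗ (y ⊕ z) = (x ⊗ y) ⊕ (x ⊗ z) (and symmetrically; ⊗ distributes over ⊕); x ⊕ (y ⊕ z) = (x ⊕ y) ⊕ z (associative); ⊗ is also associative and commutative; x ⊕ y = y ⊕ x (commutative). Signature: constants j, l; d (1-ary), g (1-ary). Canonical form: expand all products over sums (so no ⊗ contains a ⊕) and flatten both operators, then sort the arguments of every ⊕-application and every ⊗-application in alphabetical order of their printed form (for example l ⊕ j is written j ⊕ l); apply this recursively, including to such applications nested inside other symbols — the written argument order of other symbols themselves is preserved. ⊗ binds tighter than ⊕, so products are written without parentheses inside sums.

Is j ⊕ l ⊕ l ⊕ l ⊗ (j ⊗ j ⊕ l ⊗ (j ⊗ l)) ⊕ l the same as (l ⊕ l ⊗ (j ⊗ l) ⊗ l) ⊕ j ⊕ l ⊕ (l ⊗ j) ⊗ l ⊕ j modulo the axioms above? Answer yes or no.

Answer: no — j ⊕ j ⊗ j ⊗ l ⊕ j ⊗ l ⊗ l ⊗ l ⊕ l ⊕ l ⊕ l vs j ⊕ j ⊕ j ⊗ l ⊗ l ⊕ j ⊗ l ⊗ l ⊗ l ⊕ l ⊕ l

Derivation:
Left:  j ⊕ l ⊕ l ⊕ l ⊗ (j ⊗ j ⊕ l ⊗ (j ⊗ l)) ⊕ l
  Expand:  j ⊕ l ⊕ l ⊕ j ⊗ j ⊗ l ⊕ j ⊗ l ⊗ l ⊗ l ⊕ l
  Sort:  j ⊕ j ⊗ j ⊗ l ⊕ j ⊗ l ⊗ l ⊗ l ⊕ l ⊕ l ⊕ l
Right:  (l ⊕ l ⊗ (j ⊗ l) ⊗ l) ⊕ j ⊕ l ⊕ (l ⊗ j) ⊗ l ⊕ j
  Merge nested applications:  l ⊕ j ⊗ l ⊗ l ⊗ l ⊕ j ⊕ l ⊕ j ⊗ l ⊗ l ⊕ j
  Sort arguments:  j ⊕ j ⊕ j ⊗ l ⊗ l ⊕ j ⊗ l ⊗ l ⊗ l ⊕ l ⊕ l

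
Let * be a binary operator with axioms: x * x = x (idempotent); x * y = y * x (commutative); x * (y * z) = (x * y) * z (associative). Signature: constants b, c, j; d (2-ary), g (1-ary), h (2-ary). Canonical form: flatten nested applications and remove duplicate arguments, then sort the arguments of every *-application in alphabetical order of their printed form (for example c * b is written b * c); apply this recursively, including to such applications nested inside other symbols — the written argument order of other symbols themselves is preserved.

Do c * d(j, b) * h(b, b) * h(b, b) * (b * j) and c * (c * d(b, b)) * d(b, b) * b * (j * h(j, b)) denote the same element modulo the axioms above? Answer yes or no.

Answer: no — b * c * d(j, b) * h(b, b) * j vs b * c * d(b, b) * h(j, b) * j

Derivation:
Left:  c * d(j, b) * h(b, b) * h(b, b) * (b * j)
  Un-nest:  c * d(j, b) * h(b, b) * h(b, b) * b * j
  Drop duplicates:  drop duplicate h(b, b)
  Sort arguments:  b * c * d(j, b) * h(b, b) * j
Right:  c * (c * d(b, b)) * d(b, b) * b * (j * h(j, b))
  Flatten:  c * c * d(b, b) * d(b, b) * b * j * h(j, b)
  Idempotence:  drop duplicate c, d(b, b)
  Sort:  b * c * d(b, b) * h(j, b) * j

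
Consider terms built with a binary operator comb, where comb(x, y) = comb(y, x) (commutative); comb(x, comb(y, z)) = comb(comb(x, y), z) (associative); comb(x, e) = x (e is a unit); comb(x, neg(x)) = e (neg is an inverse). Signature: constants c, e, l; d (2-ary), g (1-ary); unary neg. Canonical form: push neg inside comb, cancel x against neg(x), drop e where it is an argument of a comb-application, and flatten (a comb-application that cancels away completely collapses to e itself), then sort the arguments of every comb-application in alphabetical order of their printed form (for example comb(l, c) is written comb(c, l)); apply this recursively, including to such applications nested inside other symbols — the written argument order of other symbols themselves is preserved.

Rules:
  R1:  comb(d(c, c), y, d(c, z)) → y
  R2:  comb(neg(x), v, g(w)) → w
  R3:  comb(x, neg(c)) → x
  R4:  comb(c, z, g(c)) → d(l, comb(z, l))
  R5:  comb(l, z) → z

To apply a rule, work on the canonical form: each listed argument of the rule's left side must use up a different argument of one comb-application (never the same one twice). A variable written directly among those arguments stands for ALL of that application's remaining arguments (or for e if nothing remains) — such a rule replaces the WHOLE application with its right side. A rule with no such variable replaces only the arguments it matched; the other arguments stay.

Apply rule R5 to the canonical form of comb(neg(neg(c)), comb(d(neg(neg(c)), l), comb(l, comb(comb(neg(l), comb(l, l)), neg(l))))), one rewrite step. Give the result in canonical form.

Canonical form:  comb(c, d(c, l), l)
Match R5:  consume l;  z := comb(c, d(c, l))
Every leftover argument binds to the variable; the entire application is replaced.
Giving:  comb(c, d(c, l))

Answer: comb(c, d(c, l))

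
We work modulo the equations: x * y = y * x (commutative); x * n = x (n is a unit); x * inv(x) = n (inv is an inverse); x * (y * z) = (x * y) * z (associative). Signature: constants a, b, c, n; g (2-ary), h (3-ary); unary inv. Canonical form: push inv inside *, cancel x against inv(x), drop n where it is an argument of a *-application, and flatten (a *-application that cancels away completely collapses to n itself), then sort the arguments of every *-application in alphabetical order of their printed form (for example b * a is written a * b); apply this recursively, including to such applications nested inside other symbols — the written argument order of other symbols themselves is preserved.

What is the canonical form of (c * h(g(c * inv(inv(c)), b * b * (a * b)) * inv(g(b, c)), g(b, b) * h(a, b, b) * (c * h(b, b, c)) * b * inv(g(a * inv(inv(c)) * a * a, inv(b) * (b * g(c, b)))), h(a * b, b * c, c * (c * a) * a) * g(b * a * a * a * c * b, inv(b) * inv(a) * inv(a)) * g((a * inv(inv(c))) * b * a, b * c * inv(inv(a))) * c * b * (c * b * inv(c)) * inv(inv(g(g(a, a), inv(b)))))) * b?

Answer: b * c * h(g(c * c, a * b * b * b) * inv(g(b, c)), b * c * g(b, b) * h(a, b, b) * h(b, b, c) * inv(g(a * a * a * c, g(c, b))), b * b * c * g(a * a * a * b * b * c, inv(a) * inv(a) * inv(b)) * g(a * a * b * c, a * b * c) * g(g(a, a), inv(b)) * h(a * b, b * c, a * a * c * c))

Derivation:
Push inv inside:  distribute inv over * and collapse double inv
Combine occurrences:  c * h(g(c * c, a * b * b * b) * inv(g(b, c)), b * c * g(b, b) * h(a, b, b) * h(b, b, c) * inv(g(a * a * a * c, g(c, b))), b * b * c * g(a * a * a * b * b * c, inv(a) * inv(a) * inv(b)) * g(a * a * b * c, a * b * c) * g(g(a, a), inv(b)) * h(a * b, b * c, a * a * c * c)) * b
Sort arguments:  b * c * h(g(c * c, a * b * b * b) * inv(g(b, c)), b * c * g(b, b) * h(a, b, b) * h(b, b, c) * inv(g(a * a * a * c, g(c, b))), b * b * c * g(a * a * a * b * b * c, inv(a) * inv(a) * inv(b)) * g(a * a * b * c, a * b * c) * g(g(a, a), inv(b)) * h(a * b, b * c, a * a * c * c))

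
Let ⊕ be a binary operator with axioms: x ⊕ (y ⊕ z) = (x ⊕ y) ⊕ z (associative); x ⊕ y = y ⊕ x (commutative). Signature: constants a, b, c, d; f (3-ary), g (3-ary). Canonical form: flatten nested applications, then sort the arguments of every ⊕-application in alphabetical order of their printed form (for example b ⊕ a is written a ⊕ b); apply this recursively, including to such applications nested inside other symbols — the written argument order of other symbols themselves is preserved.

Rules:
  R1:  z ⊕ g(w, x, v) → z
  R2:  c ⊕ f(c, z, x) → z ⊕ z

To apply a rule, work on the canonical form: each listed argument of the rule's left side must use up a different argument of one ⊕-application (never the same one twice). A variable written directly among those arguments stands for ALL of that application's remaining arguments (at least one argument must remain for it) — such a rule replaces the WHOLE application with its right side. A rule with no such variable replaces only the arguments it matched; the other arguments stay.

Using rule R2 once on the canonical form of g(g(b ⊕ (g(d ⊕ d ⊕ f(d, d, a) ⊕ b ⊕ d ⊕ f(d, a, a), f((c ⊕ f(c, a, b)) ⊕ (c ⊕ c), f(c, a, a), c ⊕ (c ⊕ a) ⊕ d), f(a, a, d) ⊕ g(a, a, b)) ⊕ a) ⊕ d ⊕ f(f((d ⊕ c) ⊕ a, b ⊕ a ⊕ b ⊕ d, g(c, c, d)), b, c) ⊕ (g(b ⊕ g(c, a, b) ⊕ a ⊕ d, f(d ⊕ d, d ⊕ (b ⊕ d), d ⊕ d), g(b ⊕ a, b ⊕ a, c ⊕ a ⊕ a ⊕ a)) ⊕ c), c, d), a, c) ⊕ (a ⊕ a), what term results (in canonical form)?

Canonical form:  a ⊕ a ⊕ g(g(a ⊕ b ⊕ c ⊕ d ⊕ f(f(a ⊕ c ⊕ d, a ⊕ b ⊕ b ⊕ d, g(c, c, d)), b, c) ⊕ g(a ⊕ b ⊕ d ⊕ g(c, a, b), f(d ⊕ d, b ⊕ d ⊕ d, d ⊕ d), g(a ⊕ b, a ⊕ b, a ⊕ a ⊕ a ⊕ c)) ⊕ g(b ⊕ d ⊕ d ⊕ d ⊕ f(d, a, a) ⊕ f(d, d, a), f(c ⊕ c ⊕ c ⊕ f(c, a, b), f(c, a, a), a ⊕ c ⊕ c ⊕ d), f(a, a, d) ⊕ g(a, a, b)), c, d), a, c)
R2 matches:  uses c, f(c, a, b);  x := b, z := a
Result:  a ⊕ a ⊕ g(g(a ⊕ b ⊕ c ⊕ d ⊕ f(f(a ⊕ c ⊕ d, a ⊕ b ⊕ b ⊕ d, g(c, c, d)), b, c) ⊕ g(a ⊕ b ⊕ d ⊕ g(c, a, b), f(d ⊕ d, b ⊕ d ⊕ d, d ⊕ d), g(a ⊕ b, a ⊕ b, a ⊕ a ⊕ a ⊕ c)) ⊕ g(b ⊕ d ⊕ d ⊕ d ⊕ f(d, a, a) ⊕ f(d, d, a), f(a ⊕ a ⊕ c ⊕ c, f(c, a, a), a ⊕ c ⊕ c ⊕ d), f(a, a, d) ⊕ g(a, a, b)), c, d), a, c)

Answer: a ⊕ a ⊕ g(g(a ⊕ b ⊕ c ⊕ d ⊕ f(f(a ⊕ c ⊕ d, a ⊕ b ⊕ b ⊕ d, g(c, c, d)), b, c) ⊕ g(a ⊕ b ⊕ d ⊕ g(c, a, b), f(d ⊕ d, b ⊕ d ⊕ d, d ⊕ d), g(a ⊕ b, a ⊕ b, a ⊕ a ⊕ a ⊕ c)) ⊕ g(b ⊕ d ⊕ d ⊕ d ⊕ f(d, a, a) ⊕ f(d, d, a), f(a ⊕ a ⊕ c ⊕ c, f(c, a, a), a ⊕ c ⊕ c ⊕ d), f(a, a, d) ⊕ g(a, a, b)), c, d), a, c)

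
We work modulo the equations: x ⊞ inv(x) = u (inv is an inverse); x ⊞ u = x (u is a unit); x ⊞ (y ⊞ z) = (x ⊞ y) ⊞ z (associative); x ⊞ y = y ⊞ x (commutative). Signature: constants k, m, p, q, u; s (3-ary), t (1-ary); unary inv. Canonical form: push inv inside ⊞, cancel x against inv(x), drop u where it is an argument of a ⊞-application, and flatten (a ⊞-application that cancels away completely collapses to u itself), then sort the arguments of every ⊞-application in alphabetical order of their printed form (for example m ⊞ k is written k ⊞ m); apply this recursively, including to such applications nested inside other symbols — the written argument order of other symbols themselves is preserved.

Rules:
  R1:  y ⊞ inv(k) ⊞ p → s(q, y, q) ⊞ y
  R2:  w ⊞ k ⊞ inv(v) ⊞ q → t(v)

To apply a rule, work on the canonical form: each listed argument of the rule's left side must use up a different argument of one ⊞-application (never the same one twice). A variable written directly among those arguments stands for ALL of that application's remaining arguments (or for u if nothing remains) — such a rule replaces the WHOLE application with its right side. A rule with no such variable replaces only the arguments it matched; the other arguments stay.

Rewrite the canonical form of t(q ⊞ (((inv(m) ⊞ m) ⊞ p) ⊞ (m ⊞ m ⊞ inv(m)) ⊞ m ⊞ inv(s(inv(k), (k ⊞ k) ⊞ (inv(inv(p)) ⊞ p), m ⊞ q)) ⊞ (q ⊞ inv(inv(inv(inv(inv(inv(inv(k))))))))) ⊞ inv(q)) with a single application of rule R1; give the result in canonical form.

Answer: t(inv(s(inv(k), k ⊞ k ⊞ p ⊞ p, m ⊞ q)) ⊞ m ⊞ m ⊞ q ⊞ s(q, inv(s(inv(k), k ⊞ k ⊞ p ⊞ p, m ⊞ q)) ⊞ m ⊞ m ⊞ q, q))

Derivation:
Canonical form:  t(inv(k) ⊞ inv(s(inv(k), k ⊞ k ⊞ p ⊞ p, m ⊞ q)) ⊞ m ⊞ m ⊞ p ⊞ q)
R1 matches:  uses inv(k), p;  y := inv(s(inv(k), k ⊞ k ⊞ p ⊞ p, m ⊞ q)) ⊞ m ⊞ m ⊞ q
The variable takes the whole remainder — replace the entire application.
Result:  t(inv(s(inv(k), k ⊞ k ⊞ p ⊞ p, m ⊞ q)) ⊞ m ⊞ m ⊞ q ⊞ s(q, inv(s(inv(k), k ⊞ k ⊞ p ⊞ p, m ⊞ q)) ⊞ m ⊞ m ⊞ q, q))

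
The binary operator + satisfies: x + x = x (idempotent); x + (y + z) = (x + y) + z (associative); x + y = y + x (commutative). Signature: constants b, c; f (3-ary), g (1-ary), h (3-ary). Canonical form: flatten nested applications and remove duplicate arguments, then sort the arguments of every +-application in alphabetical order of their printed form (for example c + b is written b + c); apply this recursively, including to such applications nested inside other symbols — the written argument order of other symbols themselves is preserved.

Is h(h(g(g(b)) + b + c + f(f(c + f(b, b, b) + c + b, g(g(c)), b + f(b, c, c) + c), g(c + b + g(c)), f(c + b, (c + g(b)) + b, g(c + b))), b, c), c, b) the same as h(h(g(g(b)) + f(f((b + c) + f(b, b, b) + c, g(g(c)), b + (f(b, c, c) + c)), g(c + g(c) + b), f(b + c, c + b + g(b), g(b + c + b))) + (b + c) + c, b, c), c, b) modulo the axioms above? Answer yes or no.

Answer: yes — both canonical forms are h(h(b + c + f(f(b + c + f(b, b, b), g(g(c)), b + c + f(b, c, c)), g(b + c + g(c)), f(b + c, b + c + g(b), g(b + c))) + g(g(b)), b, c), c, b)

Derivation:
Left:  h(h(g(g(b)) + b + c + f(f(c + f(b, b, b) + c + b, g(g(c)), b + f(b, c, c) + c), g(c + b + g(c)), f(c + b, (c + g(b)) + b, g(c + b))), b, c), c, b)
  Work inside:  g(g(b)) + b + c + f(f(c + f(b, b, b) + c + b, g(g(c)), b + f(b, c, c) + c), g(c + b + g(c)), f(c + b, (c + g(b)) + b, g(c + b)))
  Inside:  f(f(c + f(b, b, b) + c + b, g(g(c)), b + f(b, c, c) + c), g(c + b + g(c)), f(c + b, (c + g(b)) + b, g(c + b)))  →  f(f(b + c + f(b, b, b), g(g(c)), b + c + f(b, c, c)), g(b + c + g(c)), f(b + c, b + c + g(b), g(b + c)))
  Sort:  b + c + f(f(b + c + f(b, b, b), g(g(c)), b + c + f(b, c, c)), g(b + c + g(c)), f(b + c, b + c + g(b), g(b + c))) + g(g(b))
  Reassemble:  h(h(b + c + f(f(b + c + f(b, b, b), g(g(c)), b + c + f(b, c, c)), g(b + c + g(c)), f(b + c, b + c + g(b), g(b + c))) + g(g(b)), b, c), c, b)
Right:  h(h(g(g(b)) + f(f((b + c) + f(b, b, b) + c, g(g(c)), b + (f(b, c, c) + c)), g(c + g(c) + b), f(b + c, c + b + g(b), g(b + c + b))) + (b + c) + c, b, c), c, b)
  Work inside:  g(g(b)) + f(f((b + c) + f(b, b, b) + c, g(g(c)), b + (f(b, c, c) + c)), g(c + g(c) + b), f(b + c, c + b + g(b), g(b + c + b))) + (b + c) + c
  Un-nest:  g(g(b)) + f(f((b + c) + f(b, b, b) + c, g(g(c)), b + (f(b, c, c) + c)), g(c + g(c) + b), f(b + c, c + b + g(b), g(b + c + b))) + b + c + c
  Inside:  f(f((b + c) + f(b, b, b) + c, g(g(c)), b + (f(b, c, c) + c)), g(c + g(c) + b), f(b + c, c + b + g(b), g(b + c + b)))  →  f(f(b + c + f(b, b, b), g(g(c)), b + c + f(b, c, c)), g(b + c + g(c)), f(b + c, b + c + g(b), g(b + c)))
  Drop duplicates:  drop duplicate c
  Sort:  b + c + f(f(b + c + f(b, b, b), g(g(c)), b + c + f(b, c, c)), g(b + c + g(c)), f(b + c, b + c + g(b), g(b + c))) + g(g(b))
  Rebuild:  h(h(b + c + f(f(b + c + f(b, b, b), g(g(c)), b + c + f(b, c, c)), g(b + c + g(c)), f(b + c, b + c + g(b), g(b + c))) + g(g(b)), b, c), c, b)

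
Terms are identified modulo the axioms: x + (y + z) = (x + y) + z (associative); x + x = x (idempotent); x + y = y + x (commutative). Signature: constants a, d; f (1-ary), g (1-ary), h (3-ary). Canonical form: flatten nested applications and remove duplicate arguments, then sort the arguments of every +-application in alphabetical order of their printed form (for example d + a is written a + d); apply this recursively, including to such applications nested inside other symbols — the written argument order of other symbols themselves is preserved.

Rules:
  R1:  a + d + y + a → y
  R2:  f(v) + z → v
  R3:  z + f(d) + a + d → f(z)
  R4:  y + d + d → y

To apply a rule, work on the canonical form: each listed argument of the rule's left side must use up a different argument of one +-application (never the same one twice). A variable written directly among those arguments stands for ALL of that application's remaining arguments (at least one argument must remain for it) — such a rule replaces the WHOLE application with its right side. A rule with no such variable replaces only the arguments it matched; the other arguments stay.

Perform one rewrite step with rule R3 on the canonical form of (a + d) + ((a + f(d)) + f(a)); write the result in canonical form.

Answer: f(f(a))

Derivation:
Canonical form:  a + d + f(a) + f(d)
Match R3:  consume a, d, f(d);  z := f(a)
The variable takes the whole remainder — replace the entire application.
Giving:  f(f(a))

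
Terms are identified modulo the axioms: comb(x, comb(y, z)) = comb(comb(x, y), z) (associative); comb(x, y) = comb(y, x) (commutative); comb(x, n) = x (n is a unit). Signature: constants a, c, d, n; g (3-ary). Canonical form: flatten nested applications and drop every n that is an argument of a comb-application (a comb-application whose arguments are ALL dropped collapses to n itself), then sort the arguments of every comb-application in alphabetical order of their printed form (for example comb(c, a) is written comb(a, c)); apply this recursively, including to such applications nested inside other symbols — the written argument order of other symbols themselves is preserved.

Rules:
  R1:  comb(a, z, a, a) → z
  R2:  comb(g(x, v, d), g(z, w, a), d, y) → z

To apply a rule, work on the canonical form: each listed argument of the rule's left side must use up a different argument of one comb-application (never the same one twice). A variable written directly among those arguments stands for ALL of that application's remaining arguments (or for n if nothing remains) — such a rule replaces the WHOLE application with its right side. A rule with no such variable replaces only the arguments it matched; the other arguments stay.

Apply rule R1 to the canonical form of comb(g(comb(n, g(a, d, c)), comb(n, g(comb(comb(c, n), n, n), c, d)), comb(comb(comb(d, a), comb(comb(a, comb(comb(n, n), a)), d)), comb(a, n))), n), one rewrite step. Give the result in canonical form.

Canonical form:  g(g(a, d, c), g(c, c, d), comb(a, a, a, a, d, d))
Apply R1:  consuming a, a, a;  z := comb(a, d, d)
The extension variable absorbs all remaining arguments, so the whole application is rewritten.
New term:  g(g(a, d, c), g(c, c, d), comb(a, d, d))

Answer: g(g(a, d, c), g(c, c, d), comb(a, d, d))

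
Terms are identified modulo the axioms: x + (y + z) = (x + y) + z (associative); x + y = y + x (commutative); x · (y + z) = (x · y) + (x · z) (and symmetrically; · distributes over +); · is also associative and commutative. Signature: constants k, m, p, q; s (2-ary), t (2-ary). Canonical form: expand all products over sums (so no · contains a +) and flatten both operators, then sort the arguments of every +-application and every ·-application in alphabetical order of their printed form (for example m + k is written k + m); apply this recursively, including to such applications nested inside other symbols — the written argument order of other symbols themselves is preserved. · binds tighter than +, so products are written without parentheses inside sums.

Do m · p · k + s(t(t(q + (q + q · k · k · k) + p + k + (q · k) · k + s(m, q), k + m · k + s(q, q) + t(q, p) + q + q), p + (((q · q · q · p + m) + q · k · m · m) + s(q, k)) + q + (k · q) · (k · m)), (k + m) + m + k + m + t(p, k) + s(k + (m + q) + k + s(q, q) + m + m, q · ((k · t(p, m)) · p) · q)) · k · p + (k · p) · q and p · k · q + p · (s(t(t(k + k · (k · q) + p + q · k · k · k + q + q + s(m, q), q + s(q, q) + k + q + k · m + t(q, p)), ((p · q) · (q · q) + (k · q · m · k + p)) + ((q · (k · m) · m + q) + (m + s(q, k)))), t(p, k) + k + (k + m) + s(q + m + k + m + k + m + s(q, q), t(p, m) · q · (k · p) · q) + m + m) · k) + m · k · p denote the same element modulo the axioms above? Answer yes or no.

Answer: yes — both canonical forms are k · m · p + k · p · q + k · p · s(t(t(k + k · k · k · q + k · k · q + p + q + q + s(m, q), k + k · m + q + q + s(q, q) + t(q, p)), k · k · m · q + k · m · m · q + m + p + p · q · q · q + q + s(q, k)), k + k + m + m + m + s(k + k + m + m + m + q + s(q, q), k · p · q · q · t(p, m)) + t(p, k))

Derivation:
Left:  m · p · k + s(t(t(q + (q + q · k · k · k) + p + k + (q · k) · k + s(m, q), k + m · k + s(q, q) + t(q, p) + q + q), p + (((q · q · q · p + m) + q · k · m · m) + s(q, k)) + q + (k · q) · (k · m)), (k + m) + m + k + m + t(p, k) + s(k + (m + q) + k + s(q, q) + m + m, q · ((k · t(p, m)) · p) · q)) · k · p + (k · p) · q
  Merge nested applications:  k · m · p + k · p · s(t(t(k + k · k · k · q + k · k · q + p + q + q + s(m, q), k + k · m + q + q + s(q, q) + t(q, p)), k · k · m · q + k · m · m · q + m + p + p · q · q · q + q + s(q, k)), k + k + m + m + m + s(k + k + m + m + m + q + s(q, q), k · p · q · q · t(p, m)) + t(p, k)) + k · p · q
  Sort:  k · m · p + k · p · q + k · p · s(t(t(k + k · k · k · q + k · k · q + p + q + q + s(m, q), k + k · m + q + q + s(q, q) + t(q, p)), k · k · m · q + k · m · m · q + m + p + p · q · q · q + q + s(q, k)), k + k + m + m + m + s(k + k + m + m + m + q + s(q, q), k · p · q · q · t(p, m)) + t(p, k))
Right:  p · k · q + p · (s(t(t(k + k · (k · q) + p + q · k · k · k + q + q + s(m, q), q + s(q, q) + k + q + k · m + t(q, p)), ((p · q) · (q · q) + (k · q · m · k + p)) + ((q · (k · m) · m + q) + (m + s(q, k)))), t(p, k) + k + (k + m) + s(q + m + k + m + k + m + s(q, q), t(p, m) · q · (k · p) · q) + m + m) · k) + m · k · p
  Un-nest:  k · p · q + k · p · s(t(t(k + k · k · k · q + k · k · q + p + q + q + s(m, q), k + k · m + q + q + s(q, q) + t(q, p)), k · k · m · q + k · m · m · q + m + p + p · q · q · q + q + s(q, k)), k + k + m + m + m + s(k + k + m + m + m + q + s(q, q), k · p · q · q · t(p, m)) + t(p, k)) + k · m · p
  Order the arguments:  k · m · p + k · p · q + k · p · s(t(t(k + k · k · k · q + k · k · q + p + q + q + s(m, q), k + k · m + q + q + s(q, q) + t(q, p)), k · k · m · q + k · m · m · q + m + p + p · q · q · q + q + s(q, k)), k + k + m + m + m + s(k + k + m + m + m + q + s(q, q), k · p · q · q · t(p, m)) + t(p, k))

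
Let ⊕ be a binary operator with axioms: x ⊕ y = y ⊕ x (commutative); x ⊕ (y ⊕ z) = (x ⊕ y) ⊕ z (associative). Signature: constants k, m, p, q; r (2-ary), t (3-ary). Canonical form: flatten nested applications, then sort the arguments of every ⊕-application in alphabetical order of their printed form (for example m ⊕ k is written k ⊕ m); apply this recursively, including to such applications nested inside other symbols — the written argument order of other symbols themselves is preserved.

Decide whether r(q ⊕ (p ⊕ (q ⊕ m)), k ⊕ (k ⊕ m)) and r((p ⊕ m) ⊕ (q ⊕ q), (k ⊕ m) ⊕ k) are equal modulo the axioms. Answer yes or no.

Answer: yes — both canonical forms are r(m ⊕ p ⊕ q ⊕ q, k ⊕ k ⊕ m)

Derivation:
Left:  r(q ⊕ (p ⊕ (q ⊕ m)), k ⊕ (k ⊕ m))
  Focus inside:  q ⊕ (p ⊕ (q ⊕ m))
  Merge nested applications:  q ⊕ p ⊕ q ⊕ m
  Order the arguments:  m ⊕ p ⊕ q ⊕ q
  Put back:  r(m ⊕ p ⊕ q ⊕ q, k ⊕ k ⊕ m)
Right:  r((p ⊕ m) ⊕ (q ⊕ q), (k ⊕ m) ⊕ k)
  Work inside:  (p ⊕ m) ⊕ (q ⊕ q)
  Merge nested applications:  p ⊕ m ⊕ q ⊕ q
  Sort:  m ⊕ p ⊕ q ⊕ q
  Put back:  r(m ⊕ p ⊕ q ⊕ q, k ⊕ k ⊕ m)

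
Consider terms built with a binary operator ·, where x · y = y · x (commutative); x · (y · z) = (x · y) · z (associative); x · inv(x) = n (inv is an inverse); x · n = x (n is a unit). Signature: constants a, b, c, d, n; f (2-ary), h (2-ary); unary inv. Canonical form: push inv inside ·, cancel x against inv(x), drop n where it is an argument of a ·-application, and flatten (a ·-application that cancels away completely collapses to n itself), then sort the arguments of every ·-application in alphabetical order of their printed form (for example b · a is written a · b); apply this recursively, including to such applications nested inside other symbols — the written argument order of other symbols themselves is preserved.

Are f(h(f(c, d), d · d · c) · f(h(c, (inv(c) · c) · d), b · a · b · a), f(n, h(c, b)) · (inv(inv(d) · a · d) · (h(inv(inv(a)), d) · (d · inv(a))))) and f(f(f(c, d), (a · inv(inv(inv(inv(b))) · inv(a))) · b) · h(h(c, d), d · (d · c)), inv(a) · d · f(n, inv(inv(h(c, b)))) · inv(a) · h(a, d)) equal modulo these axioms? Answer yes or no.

Answer: no — f(f(h(c, d), a · a · b · b) · h(f(c, d), c · d · d), d · f(n, h(c, b)) · h(a, d) · inv(a) · inv(a)) vs f(f(f(c, d), a · a · b · b) · h(h(c, d), c · d · d), d · f(n, h(c, b)) · h(a, d) · inv(a) · inv(a))

Derivation:
Left:  f(h(f(c, d), d · d · c) · f(h(c, (inv(c) · c) · d), b · a · b · a), f(n, h(c, b)) · (inv(inv(d) · a · d) · (h(inv(inv(a)), d) · (d · inv(a)))))
  Work inside:  f(n, h(c, b)) · (inv(inv(d) · a · d) · (h(inv(inv(a)), d) · (d · inv(a))))
  Push inv inside:  distribute inv over · and collapse double inv
  Combine occurrences:  f(n, h(c, b)) · d · inv(a) · inv(a) · h(a, d)
  Sort arguments:  d · f(n, h(c, b)) · h(a, d) · inv(a) · inv(a)
  Reassemble:  f(f(h(c, d), a · a · b · b) · h(f(c, d), c · d · d), d · f(n, h(c, b)) · h(a, d) · inv(a) · inv(a))
Right:  f(f(f(c, d), (a · inv(inv(inv(inv(b))) · inv(a))) · b) · h(h(c, d), d · (d · c)), inv(a) · d · f(n, inv(inv(h(c, b)))) · inv(a) · h(a, d))
  Focus inside:  f(f(c, d), (a · inv(inv(inv(inv(b))) · inv(a))) · b) · h(h(c, d), d · (d · c))
  Push inv inside:  distribute inv over · and collapse double inv
  Collect terms:  f(f(c, d), a · a · b · b) · h(h(c, d), c · d · d)
  Reassemble:  f(f(f(c, d), a · a · b · b) · h(h(c, d), c · d · d), d · f(n, h(c, b)) · h(a, d) · inv(a) · inv(a))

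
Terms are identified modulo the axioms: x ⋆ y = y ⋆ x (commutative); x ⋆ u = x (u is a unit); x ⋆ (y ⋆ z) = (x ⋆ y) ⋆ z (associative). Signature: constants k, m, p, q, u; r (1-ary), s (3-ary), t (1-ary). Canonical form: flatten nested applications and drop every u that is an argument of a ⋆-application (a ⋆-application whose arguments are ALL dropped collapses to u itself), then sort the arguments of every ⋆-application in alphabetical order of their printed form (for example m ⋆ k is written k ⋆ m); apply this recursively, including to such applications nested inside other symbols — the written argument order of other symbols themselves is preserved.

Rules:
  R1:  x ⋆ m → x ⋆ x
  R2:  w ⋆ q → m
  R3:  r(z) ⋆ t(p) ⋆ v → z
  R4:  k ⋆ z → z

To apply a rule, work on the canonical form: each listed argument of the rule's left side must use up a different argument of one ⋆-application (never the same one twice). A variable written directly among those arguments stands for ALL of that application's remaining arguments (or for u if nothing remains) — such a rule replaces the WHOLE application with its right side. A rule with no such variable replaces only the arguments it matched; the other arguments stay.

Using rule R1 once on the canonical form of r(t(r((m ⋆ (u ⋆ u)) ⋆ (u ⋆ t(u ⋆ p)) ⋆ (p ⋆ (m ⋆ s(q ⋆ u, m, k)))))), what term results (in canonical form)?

Canonical form:  r(t(r(m ⋆ m ⋆ p ⋆ s(q, m, k) ⋆ t(p))))
R1 matches:  uses m;  x := m ⋆ p ⋆ s(q, m, k) ⋆ t(p)
Every leftover argument binds to the variable; the entire application is replaced.
Giving:  r(t(r(m ⋆ m ⋆ p ⋆ p ⋆ s(q, m, k) ⋆ s(q, m, k) ⋆ t(p) ⋆ t(p))))

Answer: r(t(r(m ⋆ m ⋆ p ⋆ p ⋆ s(q, m, k) ⋆ s(q, m, k) ⋆ t(p) ⋆ t(p))))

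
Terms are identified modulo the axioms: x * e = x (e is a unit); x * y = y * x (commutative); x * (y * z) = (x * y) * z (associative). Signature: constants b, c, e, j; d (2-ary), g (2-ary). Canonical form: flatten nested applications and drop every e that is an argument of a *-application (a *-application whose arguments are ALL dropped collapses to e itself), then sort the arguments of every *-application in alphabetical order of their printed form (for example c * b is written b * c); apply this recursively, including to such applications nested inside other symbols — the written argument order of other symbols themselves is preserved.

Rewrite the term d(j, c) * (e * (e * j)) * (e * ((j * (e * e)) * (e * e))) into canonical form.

Un-nest:  d(j, c) * e * e * j * e * j * e * e * e * e
Unit:  drop e (×7)
Sort arguments:  d(j, c) * j * j

Answer: d(j, c) * j * j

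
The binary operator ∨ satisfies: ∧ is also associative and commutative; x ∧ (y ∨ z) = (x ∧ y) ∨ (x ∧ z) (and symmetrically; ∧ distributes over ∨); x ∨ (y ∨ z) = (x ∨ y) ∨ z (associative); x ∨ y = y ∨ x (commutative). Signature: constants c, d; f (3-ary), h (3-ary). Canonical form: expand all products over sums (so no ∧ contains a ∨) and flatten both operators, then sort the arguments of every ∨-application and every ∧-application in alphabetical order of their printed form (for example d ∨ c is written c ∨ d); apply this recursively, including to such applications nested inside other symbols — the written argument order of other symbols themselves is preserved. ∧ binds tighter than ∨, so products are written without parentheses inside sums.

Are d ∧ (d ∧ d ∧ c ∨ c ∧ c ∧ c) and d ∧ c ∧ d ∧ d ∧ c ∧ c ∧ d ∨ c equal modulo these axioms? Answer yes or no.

Answer: no — c ∧ c ∧ c ∧ d ∨ c ∧ d ∧ d ∧ d vs c ∨ c ∧ c ∧ c ∧ d ∧ d ∧ d ∧ d

Derivation:
Left:  d ∧ (d ∧ d ∧ c ∨ c ∧ c ∧ c)
  Expand products over sums:  c ∧ d ∧ d ∧ d ∨ c ∧ c ∧ c ∧ d
  Sort arguments:  c ∧ c ∧ c ∧ d ∨ c ∧ d ∧ d ∧ d
Right:  d ∧ c ∧ d ∧ d ∧ c ∧ c ∧ d ∨ c
  Flatten:  c ∧ c ∧ c ∧ d ∧ d ∧ d ∧ d ∨ c
  Sort:  c ∨ c ∧ c ∧ c ∧ d ∧ d ∧ d ∧ d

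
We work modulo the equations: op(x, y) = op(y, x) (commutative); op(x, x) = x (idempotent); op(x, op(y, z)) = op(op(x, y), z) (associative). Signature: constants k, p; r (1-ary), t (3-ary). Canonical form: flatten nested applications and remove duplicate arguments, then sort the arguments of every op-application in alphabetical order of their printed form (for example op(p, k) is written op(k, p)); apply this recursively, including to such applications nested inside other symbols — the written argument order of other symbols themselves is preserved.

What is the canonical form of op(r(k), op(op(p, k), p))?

Answer: op(k, p, r(k))

Derivation:
Merge nested applications:  op(r(k), p, k, p)
Idempotence:  drop duplicate p
Sort arguments:  op(k, p, r(k))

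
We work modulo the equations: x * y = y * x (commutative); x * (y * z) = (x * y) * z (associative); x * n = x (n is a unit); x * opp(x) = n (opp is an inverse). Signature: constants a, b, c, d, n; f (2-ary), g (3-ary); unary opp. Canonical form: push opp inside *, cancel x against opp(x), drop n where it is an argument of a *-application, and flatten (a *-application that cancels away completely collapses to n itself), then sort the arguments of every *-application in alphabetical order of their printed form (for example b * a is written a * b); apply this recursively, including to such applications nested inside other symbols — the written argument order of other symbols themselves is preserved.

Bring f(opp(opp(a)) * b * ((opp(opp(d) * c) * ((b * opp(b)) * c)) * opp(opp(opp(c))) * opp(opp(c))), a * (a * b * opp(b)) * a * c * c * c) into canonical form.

Answer: f(a * b * d, a * a * a * c * c * c)

Derivation:
Work inside:  opp(opp(a)) * b * ((opp(opp(d) * c) * ((b * opp(b)) * c)) * opp(opp(opp(c))) * opp(opp(c)))
Push opp inside:  distribute opp over * and collapse double opp
Cancel:  c cancels
Combine occurrences:  a * b * d
Put back:  f(a * b * d, a * a * a * c * c * c)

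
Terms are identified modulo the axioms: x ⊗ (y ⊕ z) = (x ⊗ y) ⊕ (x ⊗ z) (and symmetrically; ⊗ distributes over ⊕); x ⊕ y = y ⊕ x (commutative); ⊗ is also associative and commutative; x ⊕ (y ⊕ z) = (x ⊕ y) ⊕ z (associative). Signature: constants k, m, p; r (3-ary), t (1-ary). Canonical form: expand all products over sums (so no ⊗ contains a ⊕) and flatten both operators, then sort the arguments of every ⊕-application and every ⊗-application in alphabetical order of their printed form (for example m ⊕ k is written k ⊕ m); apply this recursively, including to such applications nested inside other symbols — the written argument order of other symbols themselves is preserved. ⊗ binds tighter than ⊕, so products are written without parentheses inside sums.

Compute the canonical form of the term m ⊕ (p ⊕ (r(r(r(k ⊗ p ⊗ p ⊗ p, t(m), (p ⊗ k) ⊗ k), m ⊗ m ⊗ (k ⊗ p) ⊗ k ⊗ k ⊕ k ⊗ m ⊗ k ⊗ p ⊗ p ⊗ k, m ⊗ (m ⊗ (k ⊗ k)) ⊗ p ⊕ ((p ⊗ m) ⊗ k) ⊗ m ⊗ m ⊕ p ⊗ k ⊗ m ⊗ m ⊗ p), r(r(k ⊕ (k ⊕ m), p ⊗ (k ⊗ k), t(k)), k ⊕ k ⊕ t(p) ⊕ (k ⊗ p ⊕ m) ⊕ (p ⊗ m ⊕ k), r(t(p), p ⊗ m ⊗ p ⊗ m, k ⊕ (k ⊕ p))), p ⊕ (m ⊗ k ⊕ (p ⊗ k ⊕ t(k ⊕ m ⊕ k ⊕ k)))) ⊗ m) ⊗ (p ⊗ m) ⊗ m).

Un-nest:  m ⊕ p ⊕ m ⊗ m ⊗ m ⊗ p ⊗ r(r(r(k ⊗ p ⊗ p ⊗ p, t(m), k ⊗ k ⊗ p), k ⊗ k ⊗ k ⊗ m ⊗ m ⊗ p ⊕ k ⊗ k ⊗ k ⊗ m ⊗ p ⊗ p, k ⊗ k ⊗ m ⊗ m ⊗ p ⊕ k ⊗ m ⊗ m ⊗ m ⊗ p ⊕ k ⊗ m ⊗ m ⊗ p ⊗ p), r(r(k ⊕ k ⊕ m, k ⊗ k ⊗ p, t(k)), k ⊕ k ⊕ k ⊕ k ⊗ p ⊕ m ⊕ m ⊗ p ⊕ t(p), r(t(p), m ⊗ m ⊗ p ⊗ p, k ⊕ k ⊕ p)), k ⊗ m ⊕ k ⊗ p ⊕ p ⊕ t(k ⊕ k ⊕ k ⊕ m))
Order the arguments:  m ⊕ m ⊗ m ⊗ m ⊗ p ⊗ r(r(r(k ⊗ p ⊗ p ⊗ p, t(m), k ⊗ k ⊗ p), k ⊗ k ⊗ k ⊗ m ⊗ m ⊗ p ⊕ k ⊗ k ⊗ k ⊗ m ⊗ p ⊗ p, k ⊗ k ⊗ m ⊗ m ⊗ p ⊕ k ⊗ m ⊗ m ⊗ m ⊗ p ⊕ k ⊗ m ⊗ m ⊗ p ⊗ p), r(r(k ⊕ k ⊕ m, k ⊗ k ⊗ p, t(k)), k ⊕ k ⊕ k ⊕ k ⊗ p ⊕ m ⊕ m ⊗ p ⊕ t(p), r(t(p), m ⊗ m ⊗ p ⊗ p, k ⊕ k ⊕ p)), k ⊗ m ⊕ k ⊗ p ⊕ p ⊕ t(k ⊕ k ⊕ k ⊕ m)) ⊕ p

Answer: m ⊕ m ⊗ m ⊗ m ⊗ p ⊗ r(r(r(k ⊗ p ⊗ p ⊗ p, t(m), k ⊗ k ⊗ p), k ⊗ k ⊗ k ⊗ m ⊗ m ⊗ p ⊕ k ⊗ k ⊗ k ⊗ m ⊗ p ⊗ p, k ⊗ k ⊗ m ⊗ m ⊗ p ⊕ k ⊗ m ⊗ m ⊗ m ⊗ p ⊕ k ⊗ m ⊗ m ⊗ p ⊗ p), r(r(k ⊕ k ⊕ m, k ⊗ k ⊗ p, t(k)), k ⊕ k ⊕ k ⊕ k ⊗ p ⊕ m ⊕ m ⊗ p ⊕ t(p), r(t(p), m ⊗ m ⊗ p ⊗ p, k ⊕ k ⊕ p)), k ⊗ m ⊕ k ⊗ p ⊕ p ⊕ t(k ⊕ k ⊕ k ⊕ m)) ⊕ p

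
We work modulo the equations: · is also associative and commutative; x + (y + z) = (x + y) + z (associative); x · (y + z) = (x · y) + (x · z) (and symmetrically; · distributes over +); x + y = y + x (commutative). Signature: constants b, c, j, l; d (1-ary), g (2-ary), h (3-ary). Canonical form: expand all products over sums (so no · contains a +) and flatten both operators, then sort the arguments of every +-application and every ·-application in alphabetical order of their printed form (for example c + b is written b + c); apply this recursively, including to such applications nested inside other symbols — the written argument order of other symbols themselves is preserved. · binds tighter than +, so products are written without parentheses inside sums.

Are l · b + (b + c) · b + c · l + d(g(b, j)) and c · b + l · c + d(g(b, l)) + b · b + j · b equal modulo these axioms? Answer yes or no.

Left:  l · b + (b + c) · b + c · l + d(g(b, j))
  Distribute:  b · l + b · b + b · c + c · l + d(g(b, j))
  Sort arguments:  b · b + b · c + b · l + c · l + d(g(b, j))
Right:  c · b + l · c + d(g(b, l)) + b · b + j · b
  Flatten:  b · c + c · l + d(g(b, l)) + b · b + b · j
  Sort:  b · b + b · c + b · j + c · l + d(g(b, l))

Answer: no — b · b + b · c + b · l + c · l + d(g(b, j)) vs b · b + b · c + b · j + c · l + d(g(b, l))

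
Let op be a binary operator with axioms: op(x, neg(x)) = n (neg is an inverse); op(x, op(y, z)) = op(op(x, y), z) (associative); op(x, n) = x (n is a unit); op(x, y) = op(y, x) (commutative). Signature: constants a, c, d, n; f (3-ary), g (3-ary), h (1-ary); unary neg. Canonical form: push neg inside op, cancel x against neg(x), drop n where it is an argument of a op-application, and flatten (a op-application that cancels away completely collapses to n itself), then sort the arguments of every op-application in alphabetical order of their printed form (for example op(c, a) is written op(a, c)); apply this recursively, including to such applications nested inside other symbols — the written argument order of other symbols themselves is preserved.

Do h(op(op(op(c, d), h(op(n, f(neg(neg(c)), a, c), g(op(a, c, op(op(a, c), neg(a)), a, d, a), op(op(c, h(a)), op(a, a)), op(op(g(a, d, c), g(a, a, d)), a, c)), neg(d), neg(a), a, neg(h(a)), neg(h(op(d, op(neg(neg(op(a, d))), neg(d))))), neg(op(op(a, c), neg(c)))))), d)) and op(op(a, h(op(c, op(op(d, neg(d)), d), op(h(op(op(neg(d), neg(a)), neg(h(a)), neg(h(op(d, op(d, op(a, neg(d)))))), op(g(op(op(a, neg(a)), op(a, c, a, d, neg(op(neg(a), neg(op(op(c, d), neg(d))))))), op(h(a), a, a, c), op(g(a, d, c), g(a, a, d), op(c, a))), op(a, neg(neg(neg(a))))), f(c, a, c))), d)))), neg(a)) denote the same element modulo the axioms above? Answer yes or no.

Answer: yes — both canonical forms are h(op(c, d, d, h(op(f(c, a, c), g(op(a, a, a, c, c, d), op(a, a, c, h(a)), op(a, c, g(a, a, d), g(a, d, c))), neg(a), neg(d), neg(h(a)), neg(h(op(a, d)))))))

Derivation:
Left:  h(op(op(op(c, d), h(op(n, f(neg(neg(c)), a, c), g(op(a, c, op(op(a, c), neg(a)), a, d, a), op(op(c, h(a)), op(a, a)), op(op(g(a, d, c), g(a, a, d)), a, c)), neg(d), neg(a), a, neg(h(a)), neg(h(op(d, op(neg(neg(op(a, d))), neg(d))))), neg(op(op(a, c), neg(c)))))), d))
  Work inside:  op(op(op(c, d), h(op(n, f(neg(neg(c)), a, c), g(op(a, c, op(op(a, c), neg(a)), a, d, a), op(op(c, h(a)), op(a, a)), op(op(g(a, d, c), g(a, a, d)), a, c)), neg(d), neg(a), a, neg(h(a)), neg(h(op(d, op(neg(neg(op(a, d))), neg(d))))), neg(op(op(a, c), neg(c)))))), d)
  Push neg inside:  distribute neg over op and collapse double neg
  Collect:  op(c, d, d, h(op(f(c, a, c), g(op(a, a, a, c, c, d), op(a, a, c, h(a)), op(a, c, g(a, a, d), g(a, d, c))), neg(a), neg(d), neg(h(a)), neg(h(op(a, d))))))
  Put back:  h(op(c, d, d, h(op(f(c, a, c), g(op(a, a, a, c, c, d), op(a, a, c, h(a)), op(a, c, g(a, a, d), g(a, d, c))), neg(a), neg(d), neg(h(a)), neg(h(op(a, d)))))))
Right:  op(op(a, h(op(c, op(op(d, neg(d)), d), op(h(op(op(neg(d), neg(a)), neg(h(a)), neg(h(op(d, op(d, op(a, neg(d)))))), op(g(op(op(a, neg(a)), op(a, c, a, d, neg(op(neg(a), neg(op(op(c, d), neg(d))))))), op(h(a), a, a, c), op(g(a, d, c), g(a, a, d), op(c, a))), op(a, neg(neg(neg(a))))), f(c, a, c))), d)))), neg(a))
  Push neg inside:  distribute neg over op and collapse double neg
  Cancel:  a cancels
  Collect:  h(op(c, d, d, h(op(f(c, a, c), g(op(a, a, a, c, c, d), op(a, a, c, h(a)), op(a, c, g(a, a, d), g(a, d, c))), neg(a), neg(d), neg(h(a)), neg(h(op(a, d)))))))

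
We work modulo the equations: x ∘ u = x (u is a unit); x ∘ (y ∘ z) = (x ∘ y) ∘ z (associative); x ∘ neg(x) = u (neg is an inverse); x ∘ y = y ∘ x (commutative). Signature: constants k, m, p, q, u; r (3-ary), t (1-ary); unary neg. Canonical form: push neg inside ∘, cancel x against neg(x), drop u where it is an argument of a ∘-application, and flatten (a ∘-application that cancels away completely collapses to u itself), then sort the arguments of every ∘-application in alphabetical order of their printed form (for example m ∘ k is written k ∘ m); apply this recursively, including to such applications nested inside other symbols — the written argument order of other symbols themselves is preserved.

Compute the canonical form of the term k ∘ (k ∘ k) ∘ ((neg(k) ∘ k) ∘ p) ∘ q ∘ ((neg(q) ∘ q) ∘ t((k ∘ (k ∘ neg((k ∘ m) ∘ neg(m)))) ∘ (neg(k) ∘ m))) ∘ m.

Push neg inside:  distribute neg over ∘ and collapse double neg
Collect:  k ∘ k ∘ k ∘ p ∘ q ∘ t(m) ∘ m
Order the arguments:  k ∘ k ∘ k ∘ m ∘ p ∘ q ∘ t(m)

Answer: k ∘ k ∘ k ∘ m ∘ p ∘ q ∘ t(m)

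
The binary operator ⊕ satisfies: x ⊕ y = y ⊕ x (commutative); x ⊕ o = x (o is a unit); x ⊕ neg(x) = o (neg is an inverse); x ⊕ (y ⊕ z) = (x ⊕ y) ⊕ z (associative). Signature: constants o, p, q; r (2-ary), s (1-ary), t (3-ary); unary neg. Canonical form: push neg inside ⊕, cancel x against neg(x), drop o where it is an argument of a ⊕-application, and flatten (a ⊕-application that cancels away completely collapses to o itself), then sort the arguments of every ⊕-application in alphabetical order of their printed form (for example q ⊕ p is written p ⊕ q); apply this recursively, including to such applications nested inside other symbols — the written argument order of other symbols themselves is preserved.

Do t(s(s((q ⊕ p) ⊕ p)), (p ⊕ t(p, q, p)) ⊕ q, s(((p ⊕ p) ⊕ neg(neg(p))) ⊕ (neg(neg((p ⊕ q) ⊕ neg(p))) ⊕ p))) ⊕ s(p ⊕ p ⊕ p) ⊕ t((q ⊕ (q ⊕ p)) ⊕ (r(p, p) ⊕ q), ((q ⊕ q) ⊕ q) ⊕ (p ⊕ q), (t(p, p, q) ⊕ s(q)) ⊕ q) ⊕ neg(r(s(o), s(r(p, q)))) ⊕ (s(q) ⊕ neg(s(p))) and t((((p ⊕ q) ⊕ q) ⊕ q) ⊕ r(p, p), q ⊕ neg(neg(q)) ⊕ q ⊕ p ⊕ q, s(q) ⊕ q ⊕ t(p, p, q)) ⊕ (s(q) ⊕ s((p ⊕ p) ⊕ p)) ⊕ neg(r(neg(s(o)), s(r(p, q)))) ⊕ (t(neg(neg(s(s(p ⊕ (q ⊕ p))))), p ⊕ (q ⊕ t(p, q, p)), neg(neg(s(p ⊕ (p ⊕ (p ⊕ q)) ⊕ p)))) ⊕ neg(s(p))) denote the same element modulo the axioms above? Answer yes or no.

Answer: no — neg(r(s(o), s(r(p, q)))) ⊕ neg(s(p)) ⊕ s(p ⊕ p ⊕ p) ⊕ s(q) ⊕ t(p ⊕ q ⊕ q ⊕ q ⊕ r(p, p), p ⊕ q ⊕ q ⊕ q ⊕ q, q ⊕ s(q) ⊕ t(p, p, q)) ⊕ t(s(s(p ⊕ p ⊕ q)), p ⊕ q ⊕ t(p, q, p), s(p ⊕ p ⊕ p ⊕ p ⊕ q)) vs neg(r(neg(s(o)), s(r(p, q)))) ⊕ neg(s(p)) ⊕ s(p ⊕ p ⊕ p) ⊕ s(q) ⊕ t(p ⊕ q ⊕ q ⊕ q ⊕ r(p, p), p ⊕ q ⊕ q ⊕ q ⊕ q, q ⊕ s(q) ⊕ t(p, p, q)) ⊕ t(s(s(p ⊕ p ⊕ q)), p ⊕ q ⊕ t(p, q, p), s(p ⊕ p ⊕ p ⊕ p ⊕ q))

Derivation:
Left:  t(s(s((q ⊕ p) ⊕ p)), (p ⊕ t(p, q, p)) ⊕ q, s(((p ⊕ p) ⊕ neg(neg(p))) ⊕ (neg(neg((p ⊕ q) ⊕ neg(p))) ⊕ p))) ⊕ s(p ⊕ p ⊕ p) ⊕ t((q ⊕ (q ⊕ p)) ⊕ (r(p, p) ⊕ q), ((q ⊕ q) ⊕ q) ⊕ (p ⊕ q), (t(p, p, q) ⊕ s(q)) ⊕ q) ⊕ neg(r(s(o), s(r(p, q)))) ⊕ (s(q) ⊕ neg(s(p)))
  Push neg inside:  distribute neg over ⊕ and collapse double neg
  Collect:  t(s(s(p ⊕ p ⊕ q)), p ⊕ q ⊕ t(p, q, p), s(p ⊕ p ⊕ p ⊕ p ⊕ q)) ⊕ s(p ⊕ p ⊕ p) ⊕ t(p ⊕ q ⊕ q ⊕ q ⊕ r(p, p), p ⊕ q ⊕ q ⊕ q ⊕ q, q ⊕ s(q) ⊕ t(p, p, q)) ⊕ neg(r(s(o), s(r(p, q)))) ⊕ s(q) ⊕ neg(s(p))
  Sort arguments:  neg(r(s(o), s(r(p, q)))) ⊕ neg(s(p)) ⊕ s(p ⊕ p ⊕ p) ⊕ s(q) ⊕ t(p ⊕ q ⊕ q ⊕ q ⊕ r(p, p), p ⊕ q ⊕ q ⊕ q ⊕ q, q ⊕ s(q) ⊕ t(p, p, q)) ⊕ t(s(s(p ⊕ p ⊕ q)), p ⊕ q ⊕ t(p, q, p), s(p ⊕ p ⊕ p ⊕ p ⊕ q))
Right:  t((((p ⊕ q) ⊕ q) ⊕ q) ⊕ r(p, p), q ⊕ neg(neg(q)) ⊕ q ⊕ p ⊕ q, s(q) ⊕ q ⊕ t(p, p, q)) ⊕ (s(q) ⊕ s((p ⊕ p) ⊕ p)) ⊕ neg(r(neg(s(o)), s(r(p, q)))) ⊕ (t(neg(neg(s(s(p ⊕ (q ⊕ p))))), p ⊕ (q ⊕ t(p, q, p)), neg(neg(s(p ⊕ (p ⊕ (p ⊕ q)) ⊕ p)))) ⊕ neg(s(p)))
  Push neg inside:  distribute neg over ⊕ and collapse double neg
  Collect:  t(p ⊕ q ⊕ q ⊕ q ⊕ r(p, p), p ⊕ q ⊕ q ⊕ q ⊕ q, q ⊕ s(q) ⊕ t(p, p, q)) ⊕ s(q) ⊕ s(p ⊕ p ⊕ p) ⊕ neg(r(neg(s(o)), s(r(p, q)))) ⊕ t(s(s(p ⊕ p ⊕ q)), p ⊕ q ⊕ t(p, q, p), s(p ⊕ p ⊕ p ⊕ p ⊕ q)) ⊕ neg(s(p))
  Sort:  neg(r(neg(s(o)), s(r(p, q)))) ⊕ neg(s(p)) ⊕ s(p ⊕ p ⊕ p) ⊕ s(q) ⊕ t(p ⊕ q ⊕ q ⊕ q ⊕ r(p, p), p ⊕ q ⊕ q ⊕ q ⊕ q, q ⊕ s(q) ⊕ t(p, p, q)) ⊕ t(s(s(p ⊕ p ⊕ q)), p ⊕ q ⊕ t(p, q, p), s(p ⊕ p ⊕ p ⊕ p ⊕ q))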